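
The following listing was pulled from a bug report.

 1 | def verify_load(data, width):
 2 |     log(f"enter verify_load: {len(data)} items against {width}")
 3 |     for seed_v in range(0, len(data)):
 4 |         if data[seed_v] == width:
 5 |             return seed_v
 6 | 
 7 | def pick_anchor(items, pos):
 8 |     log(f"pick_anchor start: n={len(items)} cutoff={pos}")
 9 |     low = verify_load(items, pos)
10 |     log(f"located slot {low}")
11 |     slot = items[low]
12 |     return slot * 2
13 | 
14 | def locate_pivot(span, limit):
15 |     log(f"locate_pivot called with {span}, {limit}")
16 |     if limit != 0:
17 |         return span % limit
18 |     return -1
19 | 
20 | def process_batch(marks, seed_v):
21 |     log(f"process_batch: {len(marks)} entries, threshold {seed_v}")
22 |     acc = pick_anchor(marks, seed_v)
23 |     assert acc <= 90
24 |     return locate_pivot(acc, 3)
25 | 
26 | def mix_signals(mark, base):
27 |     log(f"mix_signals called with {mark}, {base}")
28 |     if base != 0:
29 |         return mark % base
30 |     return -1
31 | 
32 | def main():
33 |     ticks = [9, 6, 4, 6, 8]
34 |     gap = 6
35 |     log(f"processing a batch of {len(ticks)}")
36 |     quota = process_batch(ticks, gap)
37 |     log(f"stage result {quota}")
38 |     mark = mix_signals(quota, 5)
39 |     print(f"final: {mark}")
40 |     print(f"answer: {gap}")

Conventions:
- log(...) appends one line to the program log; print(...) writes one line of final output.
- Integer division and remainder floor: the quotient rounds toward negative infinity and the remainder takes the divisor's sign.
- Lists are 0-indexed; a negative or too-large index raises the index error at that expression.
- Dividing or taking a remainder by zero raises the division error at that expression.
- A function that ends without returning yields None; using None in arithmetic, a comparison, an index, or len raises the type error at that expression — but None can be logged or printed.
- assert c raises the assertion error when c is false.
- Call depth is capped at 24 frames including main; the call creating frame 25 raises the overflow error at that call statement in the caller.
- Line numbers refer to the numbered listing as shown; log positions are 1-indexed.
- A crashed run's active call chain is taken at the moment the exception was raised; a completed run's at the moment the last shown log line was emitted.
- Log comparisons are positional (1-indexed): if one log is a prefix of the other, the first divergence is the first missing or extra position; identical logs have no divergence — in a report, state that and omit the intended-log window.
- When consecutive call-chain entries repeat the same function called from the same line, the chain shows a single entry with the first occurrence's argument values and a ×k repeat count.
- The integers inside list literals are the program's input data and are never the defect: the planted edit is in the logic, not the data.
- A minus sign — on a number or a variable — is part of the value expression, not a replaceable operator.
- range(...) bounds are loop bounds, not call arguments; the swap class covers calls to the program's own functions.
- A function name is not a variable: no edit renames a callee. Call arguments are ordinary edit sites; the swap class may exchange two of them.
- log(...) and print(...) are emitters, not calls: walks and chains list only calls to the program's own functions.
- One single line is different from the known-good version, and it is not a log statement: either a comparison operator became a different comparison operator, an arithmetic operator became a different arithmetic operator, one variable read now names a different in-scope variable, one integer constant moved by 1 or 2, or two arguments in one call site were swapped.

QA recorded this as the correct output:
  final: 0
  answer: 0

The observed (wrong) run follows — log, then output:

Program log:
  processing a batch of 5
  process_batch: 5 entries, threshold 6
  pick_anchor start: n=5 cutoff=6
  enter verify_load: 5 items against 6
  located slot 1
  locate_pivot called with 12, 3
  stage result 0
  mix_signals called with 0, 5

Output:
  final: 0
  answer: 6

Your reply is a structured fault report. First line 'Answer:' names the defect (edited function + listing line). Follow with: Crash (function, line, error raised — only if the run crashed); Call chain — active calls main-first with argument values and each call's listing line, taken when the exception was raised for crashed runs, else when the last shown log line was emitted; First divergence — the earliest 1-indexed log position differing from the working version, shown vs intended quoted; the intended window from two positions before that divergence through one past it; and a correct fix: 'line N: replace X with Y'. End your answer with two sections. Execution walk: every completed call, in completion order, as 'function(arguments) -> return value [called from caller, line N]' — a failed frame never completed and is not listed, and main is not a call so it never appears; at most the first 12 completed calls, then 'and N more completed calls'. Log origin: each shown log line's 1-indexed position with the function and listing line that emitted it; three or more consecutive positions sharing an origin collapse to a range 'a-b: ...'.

Answer: the defect is in main at line 40.
Key fact: Every logged value matches the working version; the printed result is what differs.
Call chain: main -> mix_signals(0, 5) (called at line 38).
First divergence: none (the log streams are identical).
Execution walk:
  verify_load([9, 6, 4, 6, 8], 6) -> 1  [called from pick_anchor, line 9]
  pick_anchor([9, 6, 4, 6, 8], 6) -> 12  [called from process_batch, line 22]
  locate_pivot(12, 3) -> 0  [called from process_batch, line 24]
  process_batch([9, 6, 4, 6, 8], 6) -> 0  [called from main, line 36]
  mix_signals(0, 5) -> 0  [called from main, line 38]
Log line origins:
  1: logged in main at line 35
  2: logged in process_batch at line 21
  3: logged in pick_anchor at line 8
  4: logged in verify_load at line 2
  5: logged in pick_anchor at line 10
  6: logged in locate_pivot at line 15
  7: logged in main at line 37
  8: logged in mix_signals at line 27
A correct fix: line 40: replace `gap` with `quota`.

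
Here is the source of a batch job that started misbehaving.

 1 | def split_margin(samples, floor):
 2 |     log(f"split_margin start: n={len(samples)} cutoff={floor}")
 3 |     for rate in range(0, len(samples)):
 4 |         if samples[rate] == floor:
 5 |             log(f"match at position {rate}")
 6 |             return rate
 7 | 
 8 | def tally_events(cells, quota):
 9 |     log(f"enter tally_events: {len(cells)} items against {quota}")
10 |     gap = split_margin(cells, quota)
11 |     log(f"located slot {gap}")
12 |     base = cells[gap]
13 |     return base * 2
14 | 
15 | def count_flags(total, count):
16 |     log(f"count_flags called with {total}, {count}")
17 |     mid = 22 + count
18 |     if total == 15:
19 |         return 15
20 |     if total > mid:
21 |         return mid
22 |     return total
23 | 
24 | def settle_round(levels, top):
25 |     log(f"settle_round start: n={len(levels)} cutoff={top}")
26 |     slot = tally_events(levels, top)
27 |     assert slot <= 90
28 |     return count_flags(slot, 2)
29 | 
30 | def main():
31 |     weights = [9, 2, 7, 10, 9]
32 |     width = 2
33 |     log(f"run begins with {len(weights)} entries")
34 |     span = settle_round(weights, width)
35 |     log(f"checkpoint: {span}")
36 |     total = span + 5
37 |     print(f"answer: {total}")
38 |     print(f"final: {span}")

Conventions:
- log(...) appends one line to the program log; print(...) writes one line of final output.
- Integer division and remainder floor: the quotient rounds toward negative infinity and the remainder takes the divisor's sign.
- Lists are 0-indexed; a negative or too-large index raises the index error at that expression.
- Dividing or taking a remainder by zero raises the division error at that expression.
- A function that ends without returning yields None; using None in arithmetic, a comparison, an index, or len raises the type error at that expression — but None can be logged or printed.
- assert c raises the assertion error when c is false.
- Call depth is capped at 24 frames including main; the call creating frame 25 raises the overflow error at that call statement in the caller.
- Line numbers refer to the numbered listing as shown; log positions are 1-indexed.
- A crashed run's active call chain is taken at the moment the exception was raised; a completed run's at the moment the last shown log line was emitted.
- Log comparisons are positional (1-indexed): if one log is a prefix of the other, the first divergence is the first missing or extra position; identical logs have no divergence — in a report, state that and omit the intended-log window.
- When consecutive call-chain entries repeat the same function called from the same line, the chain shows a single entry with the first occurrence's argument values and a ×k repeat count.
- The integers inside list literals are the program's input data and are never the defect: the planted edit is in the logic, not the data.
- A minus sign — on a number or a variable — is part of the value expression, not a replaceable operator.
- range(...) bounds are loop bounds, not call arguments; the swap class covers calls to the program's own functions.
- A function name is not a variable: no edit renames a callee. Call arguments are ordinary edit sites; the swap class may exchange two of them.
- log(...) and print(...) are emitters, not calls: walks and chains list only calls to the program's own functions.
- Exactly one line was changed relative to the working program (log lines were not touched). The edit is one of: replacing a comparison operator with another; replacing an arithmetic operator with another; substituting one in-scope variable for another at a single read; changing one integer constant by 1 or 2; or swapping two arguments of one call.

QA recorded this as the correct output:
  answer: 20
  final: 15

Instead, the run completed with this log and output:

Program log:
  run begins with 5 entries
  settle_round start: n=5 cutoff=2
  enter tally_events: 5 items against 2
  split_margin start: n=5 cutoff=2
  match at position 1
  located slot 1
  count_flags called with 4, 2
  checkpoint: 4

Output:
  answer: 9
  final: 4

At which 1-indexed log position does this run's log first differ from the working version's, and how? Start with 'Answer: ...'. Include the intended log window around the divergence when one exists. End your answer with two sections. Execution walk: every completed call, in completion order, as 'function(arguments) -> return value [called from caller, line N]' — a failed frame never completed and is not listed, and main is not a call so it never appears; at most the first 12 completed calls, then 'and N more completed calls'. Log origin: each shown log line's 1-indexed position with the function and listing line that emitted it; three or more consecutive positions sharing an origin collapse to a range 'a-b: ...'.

Answer: position 8 — the shown line 'checkpoint: 4' should read 'checkpoint: 15'.
Intended log window:
  6: located slot 1
  7: count_flags called with 4, 2
  8: checkpoint: 15
Execution walk:
  split_margin([9, 2, 7, 10, 9], 2) -> 1  [called from tally_events, line 10]
  tally_events([9, 2, 7, 10, 9], 2) -> 4  [called from settle_round, line 26]
  count_flags(4, 2) -> 4  [called from settle_round, line 28]
  settle_round([9, 2, 7, 10, 9], 2) -> 4  [called from main, line 34]
Log origin:
  1: logged in main at line 33
  2: logged in settle_round at line 25
  3: logged in tally_events at line 9
  4: logged in split_margin at line 2
  5: logged in split_margin at line 5
  6: logged in tally_events at line 11
  7: logged in count_flags at line 16
  8: logged in main at line 35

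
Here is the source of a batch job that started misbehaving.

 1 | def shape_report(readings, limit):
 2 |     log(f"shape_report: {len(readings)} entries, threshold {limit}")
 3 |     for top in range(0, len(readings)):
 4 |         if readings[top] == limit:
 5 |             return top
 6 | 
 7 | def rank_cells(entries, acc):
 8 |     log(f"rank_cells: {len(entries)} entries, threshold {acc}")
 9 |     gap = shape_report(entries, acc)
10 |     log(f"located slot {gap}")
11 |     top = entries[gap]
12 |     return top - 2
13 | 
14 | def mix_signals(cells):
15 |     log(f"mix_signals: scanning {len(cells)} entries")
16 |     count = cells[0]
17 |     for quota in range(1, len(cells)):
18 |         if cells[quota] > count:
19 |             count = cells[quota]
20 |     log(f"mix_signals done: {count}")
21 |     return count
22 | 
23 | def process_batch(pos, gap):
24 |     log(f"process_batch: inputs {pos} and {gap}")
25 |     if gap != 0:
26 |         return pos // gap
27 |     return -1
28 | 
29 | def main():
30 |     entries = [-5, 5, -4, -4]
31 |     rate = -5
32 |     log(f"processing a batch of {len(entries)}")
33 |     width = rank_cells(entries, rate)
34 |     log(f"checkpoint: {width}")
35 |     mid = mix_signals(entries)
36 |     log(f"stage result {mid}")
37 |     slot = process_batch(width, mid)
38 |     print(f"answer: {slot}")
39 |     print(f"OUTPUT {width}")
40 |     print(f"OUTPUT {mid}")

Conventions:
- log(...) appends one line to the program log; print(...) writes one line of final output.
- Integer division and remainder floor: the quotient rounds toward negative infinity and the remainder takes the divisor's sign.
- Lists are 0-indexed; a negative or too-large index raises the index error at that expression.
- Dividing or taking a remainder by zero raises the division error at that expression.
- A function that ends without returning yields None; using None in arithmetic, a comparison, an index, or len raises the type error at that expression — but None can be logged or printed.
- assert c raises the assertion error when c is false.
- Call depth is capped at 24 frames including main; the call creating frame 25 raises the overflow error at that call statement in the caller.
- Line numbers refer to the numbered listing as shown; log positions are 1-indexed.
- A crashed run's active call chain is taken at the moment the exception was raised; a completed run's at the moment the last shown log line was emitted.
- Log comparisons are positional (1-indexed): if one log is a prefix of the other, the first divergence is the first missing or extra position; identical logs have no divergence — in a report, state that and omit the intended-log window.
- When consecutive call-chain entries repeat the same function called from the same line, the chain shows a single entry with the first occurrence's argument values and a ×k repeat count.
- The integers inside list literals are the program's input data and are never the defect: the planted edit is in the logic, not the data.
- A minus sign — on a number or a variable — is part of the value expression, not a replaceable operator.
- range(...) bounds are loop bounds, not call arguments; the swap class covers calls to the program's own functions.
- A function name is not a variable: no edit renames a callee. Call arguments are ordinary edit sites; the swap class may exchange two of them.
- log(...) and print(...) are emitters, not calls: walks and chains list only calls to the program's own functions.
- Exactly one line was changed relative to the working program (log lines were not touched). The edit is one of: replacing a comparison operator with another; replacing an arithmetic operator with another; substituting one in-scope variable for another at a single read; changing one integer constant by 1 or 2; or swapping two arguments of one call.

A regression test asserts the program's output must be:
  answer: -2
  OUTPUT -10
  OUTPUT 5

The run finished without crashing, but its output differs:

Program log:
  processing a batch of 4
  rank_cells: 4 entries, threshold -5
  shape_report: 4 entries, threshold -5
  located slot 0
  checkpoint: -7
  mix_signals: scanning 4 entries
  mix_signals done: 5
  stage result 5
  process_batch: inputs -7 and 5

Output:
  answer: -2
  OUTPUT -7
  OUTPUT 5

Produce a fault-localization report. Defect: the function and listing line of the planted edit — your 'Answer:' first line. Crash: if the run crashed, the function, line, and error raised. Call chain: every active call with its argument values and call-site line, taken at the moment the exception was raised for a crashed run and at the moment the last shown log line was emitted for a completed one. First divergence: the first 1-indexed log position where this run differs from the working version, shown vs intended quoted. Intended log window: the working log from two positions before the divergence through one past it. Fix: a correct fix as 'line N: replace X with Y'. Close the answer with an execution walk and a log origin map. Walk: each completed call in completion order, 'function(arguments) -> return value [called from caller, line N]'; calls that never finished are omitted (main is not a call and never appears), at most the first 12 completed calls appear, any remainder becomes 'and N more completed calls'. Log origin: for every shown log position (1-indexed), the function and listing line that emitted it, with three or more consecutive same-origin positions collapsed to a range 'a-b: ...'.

Answer: the defect is in rank_cells at line 12.
Key fact: At log position 5 the runs split — shown 'checkpoint: -7', but the working version logs 'checkpoint: -10'.
Call chain: main -> process_batch(-7, 5) (called at line 37).
First divergence: at position 5 the run shows 'checkpoint: -7' where the working version logs 'checkpoint: -10'.
Intended log window:
  3: shape_report: 4 entries, threshold -5
  4: located slot 0
  5: checkpoint: -10
  6: mix_signals: scanning 4 entries
Execution walk:
  shape_report([-5, 5, -4, -4], -5) -> 0  [called from rank_cells, line 9]
  rank_cells([-5, 5, -4, -4], -5) -> -7  [called from main, line 33]
  mix_signals([-5, 5, -4, -4]) -> 5  [called from main, line 35]
  process_batch(-7, 5) -> -2  [called from main, line 37]
Log origin:
  1: from main, line 32
  2: from rank_cells, line 8
  3: from shape_report, line 2
  4: from rank_cells, line 10
  5: from main, line 34
  6: from mix_signals, line 15
  7: from mix_signals, line 20
  8: from main, line 36
  9: from process_batch, line 24
A correct fix: line 12: replace `-` with `*`.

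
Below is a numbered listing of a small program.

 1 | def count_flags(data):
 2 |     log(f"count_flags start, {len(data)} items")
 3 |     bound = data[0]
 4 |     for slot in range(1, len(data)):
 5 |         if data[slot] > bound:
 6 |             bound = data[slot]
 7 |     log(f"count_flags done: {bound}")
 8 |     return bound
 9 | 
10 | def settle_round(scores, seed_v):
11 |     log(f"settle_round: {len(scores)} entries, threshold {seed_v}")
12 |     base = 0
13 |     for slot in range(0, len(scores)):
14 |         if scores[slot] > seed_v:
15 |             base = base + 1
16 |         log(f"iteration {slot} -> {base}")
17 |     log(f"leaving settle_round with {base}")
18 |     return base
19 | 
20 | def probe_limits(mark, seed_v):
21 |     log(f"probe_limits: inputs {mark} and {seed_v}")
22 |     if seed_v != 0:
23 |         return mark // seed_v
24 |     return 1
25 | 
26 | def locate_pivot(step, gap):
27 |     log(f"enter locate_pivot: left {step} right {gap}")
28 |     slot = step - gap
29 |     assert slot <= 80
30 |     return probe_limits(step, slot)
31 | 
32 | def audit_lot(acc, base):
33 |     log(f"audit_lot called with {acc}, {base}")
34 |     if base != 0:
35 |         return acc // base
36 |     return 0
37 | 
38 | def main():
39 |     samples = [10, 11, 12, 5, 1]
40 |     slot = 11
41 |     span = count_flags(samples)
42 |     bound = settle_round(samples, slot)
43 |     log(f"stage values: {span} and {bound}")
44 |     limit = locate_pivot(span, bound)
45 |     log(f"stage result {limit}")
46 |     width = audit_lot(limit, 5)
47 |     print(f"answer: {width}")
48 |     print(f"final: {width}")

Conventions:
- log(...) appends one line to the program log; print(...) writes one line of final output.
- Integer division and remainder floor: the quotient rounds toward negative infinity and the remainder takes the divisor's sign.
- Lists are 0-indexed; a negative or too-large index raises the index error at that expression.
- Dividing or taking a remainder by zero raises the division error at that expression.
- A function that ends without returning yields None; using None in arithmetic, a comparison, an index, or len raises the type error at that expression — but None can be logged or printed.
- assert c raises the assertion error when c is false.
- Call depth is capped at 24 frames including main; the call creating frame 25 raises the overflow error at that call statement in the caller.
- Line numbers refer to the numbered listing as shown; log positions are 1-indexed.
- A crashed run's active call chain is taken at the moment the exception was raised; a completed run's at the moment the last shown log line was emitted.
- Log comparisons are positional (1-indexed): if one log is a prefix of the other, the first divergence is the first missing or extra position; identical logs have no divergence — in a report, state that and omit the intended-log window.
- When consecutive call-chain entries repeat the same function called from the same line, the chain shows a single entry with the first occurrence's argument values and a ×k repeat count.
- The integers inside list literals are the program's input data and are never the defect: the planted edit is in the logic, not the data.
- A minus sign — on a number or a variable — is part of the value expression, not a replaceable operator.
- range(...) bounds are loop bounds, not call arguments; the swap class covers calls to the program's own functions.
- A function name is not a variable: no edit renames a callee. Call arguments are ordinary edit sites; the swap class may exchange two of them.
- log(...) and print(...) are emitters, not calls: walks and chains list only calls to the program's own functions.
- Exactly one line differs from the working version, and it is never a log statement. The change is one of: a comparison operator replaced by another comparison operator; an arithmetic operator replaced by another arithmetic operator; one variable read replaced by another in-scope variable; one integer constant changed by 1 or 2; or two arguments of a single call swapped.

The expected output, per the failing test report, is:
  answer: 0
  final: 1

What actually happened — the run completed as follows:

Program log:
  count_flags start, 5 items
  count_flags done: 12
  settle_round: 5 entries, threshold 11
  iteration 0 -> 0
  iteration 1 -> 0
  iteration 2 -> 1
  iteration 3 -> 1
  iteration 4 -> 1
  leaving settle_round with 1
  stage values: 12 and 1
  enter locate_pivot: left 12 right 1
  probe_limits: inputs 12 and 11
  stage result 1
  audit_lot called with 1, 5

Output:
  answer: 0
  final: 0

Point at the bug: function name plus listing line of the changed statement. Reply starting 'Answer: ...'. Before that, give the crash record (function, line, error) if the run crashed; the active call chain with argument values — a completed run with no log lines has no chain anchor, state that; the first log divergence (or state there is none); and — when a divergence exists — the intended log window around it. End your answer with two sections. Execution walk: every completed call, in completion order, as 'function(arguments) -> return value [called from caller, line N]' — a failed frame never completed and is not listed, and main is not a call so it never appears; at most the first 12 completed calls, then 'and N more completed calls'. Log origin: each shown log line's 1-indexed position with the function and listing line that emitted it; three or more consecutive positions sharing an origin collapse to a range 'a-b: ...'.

Answer: the defect is in main at line 48.
Core observation: Nothing in the log betrays the bug — only the output does.
Call chain: main -> audit_lot(1, 5) (called at line 46).
First divergence: there is none — every log position agrees.
Execution walk:
  count_flags([10, 11, 12, 5, 1]) -> 12  [called from main, line 41]
  settle_round([10, 11, 12, 5, 1], 11) -> 1  [called from main, line 42]
  probe_limits(12, 11) -> 1  [called from locate_pivot, line 30]
  locate_pivot(12, 1) -> 1  [called from main, line 44]
  audit_lot(1, 5) -> 0  [called from main, line 46]
Origin of each log line:
  1: emitted by count_flags (line 2)
  2: emitted by count_flags (line 7)
  3: emitted by settle_round (line 11)
  4-8: emitted by settle_round (line 16)
  9: emitted by settle_round (line 17)
  10: emitted by main (line 43)
  11: emitted by locate_pivot (line 27)
  12: emitted by probe_limits (line 21)
  13: emitted by main (line 45)
  14: emitted by audit_lot (line 33)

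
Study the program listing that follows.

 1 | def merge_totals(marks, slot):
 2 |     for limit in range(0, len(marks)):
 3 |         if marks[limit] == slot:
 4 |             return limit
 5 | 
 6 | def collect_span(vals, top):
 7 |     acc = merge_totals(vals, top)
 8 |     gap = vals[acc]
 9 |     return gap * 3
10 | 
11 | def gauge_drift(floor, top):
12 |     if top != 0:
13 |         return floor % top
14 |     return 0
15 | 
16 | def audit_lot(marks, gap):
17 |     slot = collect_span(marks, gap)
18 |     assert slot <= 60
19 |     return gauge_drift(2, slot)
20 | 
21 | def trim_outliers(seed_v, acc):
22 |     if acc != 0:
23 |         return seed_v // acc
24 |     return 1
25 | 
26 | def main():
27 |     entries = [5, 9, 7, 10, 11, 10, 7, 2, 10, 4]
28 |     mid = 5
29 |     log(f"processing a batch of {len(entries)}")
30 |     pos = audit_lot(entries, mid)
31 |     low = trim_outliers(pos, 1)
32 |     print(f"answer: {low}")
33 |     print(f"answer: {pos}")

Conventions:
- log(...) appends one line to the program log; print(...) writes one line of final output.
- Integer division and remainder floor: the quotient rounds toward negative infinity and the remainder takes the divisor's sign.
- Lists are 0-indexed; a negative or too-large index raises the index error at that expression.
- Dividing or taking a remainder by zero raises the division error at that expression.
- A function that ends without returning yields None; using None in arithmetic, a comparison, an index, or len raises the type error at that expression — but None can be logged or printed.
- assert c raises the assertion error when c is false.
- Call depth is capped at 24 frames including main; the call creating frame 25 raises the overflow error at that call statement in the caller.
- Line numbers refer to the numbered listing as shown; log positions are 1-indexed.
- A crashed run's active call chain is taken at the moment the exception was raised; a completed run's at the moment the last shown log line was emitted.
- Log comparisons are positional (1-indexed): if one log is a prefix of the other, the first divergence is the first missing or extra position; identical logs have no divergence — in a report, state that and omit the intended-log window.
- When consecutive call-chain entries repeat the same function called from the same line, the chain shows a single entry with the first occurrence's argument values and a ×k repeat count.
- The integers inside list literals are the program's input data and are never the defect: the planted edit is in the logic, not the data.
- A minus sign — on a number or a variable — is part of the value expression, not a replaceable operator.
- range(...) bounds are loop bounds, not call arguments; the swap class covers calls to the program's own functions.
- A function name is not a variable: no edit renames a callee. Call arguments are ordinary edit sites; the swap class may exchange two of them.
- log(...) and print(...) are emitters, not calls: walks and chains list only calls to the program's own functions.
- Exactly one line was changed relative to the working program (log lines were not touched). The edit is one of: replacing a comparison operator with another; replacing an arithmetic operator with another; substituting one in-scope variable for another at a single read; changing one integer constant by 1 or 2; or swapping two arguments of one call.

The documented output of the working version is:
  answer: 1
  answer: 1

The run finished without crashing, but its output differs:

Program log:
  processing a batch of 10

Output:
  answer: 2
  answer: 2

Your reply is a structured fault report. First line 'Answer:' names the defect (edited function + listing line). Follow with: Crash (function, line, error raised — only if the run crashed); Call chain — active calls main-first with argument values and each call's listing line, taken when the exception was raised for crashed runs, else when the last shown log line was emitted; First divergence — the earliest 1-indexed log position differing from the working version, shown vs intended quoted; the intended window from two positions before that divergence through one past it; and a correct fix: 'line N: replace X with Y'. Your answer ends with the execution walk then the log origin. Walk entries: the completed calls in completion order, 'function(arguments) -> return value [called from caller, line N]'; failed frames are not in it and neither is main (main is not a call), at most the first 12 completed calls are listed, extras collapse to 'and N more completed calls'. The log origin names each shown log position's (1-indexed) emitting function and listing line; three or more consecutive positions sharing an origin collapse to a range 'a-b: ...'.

Answer: the defect is in audit_lot at line 19.
Key observation: No log line changed; the fault shows up purely in the output.
Call chain: main.
First divergence: none; the two logs match at every position.
Execution walk:
  merge_totals([5, 9, 7, 10, 11, 10, 7, 2, 10, 4], 5) -> 0  [called from collect_span, line 7]
  collect_span([5, 9, 7, 10, 11, 10, 7, 2, 10, 4], 5) -> 15  [called from audit_lot, line 17]
  gauge_drift(2, 15) -> 2  [called from audit_lot, line 19]
  audit_lot([5, 9, 7, 10, 11, 10, 7, 2, 10, 4], 5) -> 2  [called from main, line 30]
  trim_outliers(2, 1) -> 2  [called from main, line 31]
Log origin:
  1: from main, line 29
A correct fix: line 19: replace `gauge_drift(2, slot)` with `gauge_drift(slot, 2)`.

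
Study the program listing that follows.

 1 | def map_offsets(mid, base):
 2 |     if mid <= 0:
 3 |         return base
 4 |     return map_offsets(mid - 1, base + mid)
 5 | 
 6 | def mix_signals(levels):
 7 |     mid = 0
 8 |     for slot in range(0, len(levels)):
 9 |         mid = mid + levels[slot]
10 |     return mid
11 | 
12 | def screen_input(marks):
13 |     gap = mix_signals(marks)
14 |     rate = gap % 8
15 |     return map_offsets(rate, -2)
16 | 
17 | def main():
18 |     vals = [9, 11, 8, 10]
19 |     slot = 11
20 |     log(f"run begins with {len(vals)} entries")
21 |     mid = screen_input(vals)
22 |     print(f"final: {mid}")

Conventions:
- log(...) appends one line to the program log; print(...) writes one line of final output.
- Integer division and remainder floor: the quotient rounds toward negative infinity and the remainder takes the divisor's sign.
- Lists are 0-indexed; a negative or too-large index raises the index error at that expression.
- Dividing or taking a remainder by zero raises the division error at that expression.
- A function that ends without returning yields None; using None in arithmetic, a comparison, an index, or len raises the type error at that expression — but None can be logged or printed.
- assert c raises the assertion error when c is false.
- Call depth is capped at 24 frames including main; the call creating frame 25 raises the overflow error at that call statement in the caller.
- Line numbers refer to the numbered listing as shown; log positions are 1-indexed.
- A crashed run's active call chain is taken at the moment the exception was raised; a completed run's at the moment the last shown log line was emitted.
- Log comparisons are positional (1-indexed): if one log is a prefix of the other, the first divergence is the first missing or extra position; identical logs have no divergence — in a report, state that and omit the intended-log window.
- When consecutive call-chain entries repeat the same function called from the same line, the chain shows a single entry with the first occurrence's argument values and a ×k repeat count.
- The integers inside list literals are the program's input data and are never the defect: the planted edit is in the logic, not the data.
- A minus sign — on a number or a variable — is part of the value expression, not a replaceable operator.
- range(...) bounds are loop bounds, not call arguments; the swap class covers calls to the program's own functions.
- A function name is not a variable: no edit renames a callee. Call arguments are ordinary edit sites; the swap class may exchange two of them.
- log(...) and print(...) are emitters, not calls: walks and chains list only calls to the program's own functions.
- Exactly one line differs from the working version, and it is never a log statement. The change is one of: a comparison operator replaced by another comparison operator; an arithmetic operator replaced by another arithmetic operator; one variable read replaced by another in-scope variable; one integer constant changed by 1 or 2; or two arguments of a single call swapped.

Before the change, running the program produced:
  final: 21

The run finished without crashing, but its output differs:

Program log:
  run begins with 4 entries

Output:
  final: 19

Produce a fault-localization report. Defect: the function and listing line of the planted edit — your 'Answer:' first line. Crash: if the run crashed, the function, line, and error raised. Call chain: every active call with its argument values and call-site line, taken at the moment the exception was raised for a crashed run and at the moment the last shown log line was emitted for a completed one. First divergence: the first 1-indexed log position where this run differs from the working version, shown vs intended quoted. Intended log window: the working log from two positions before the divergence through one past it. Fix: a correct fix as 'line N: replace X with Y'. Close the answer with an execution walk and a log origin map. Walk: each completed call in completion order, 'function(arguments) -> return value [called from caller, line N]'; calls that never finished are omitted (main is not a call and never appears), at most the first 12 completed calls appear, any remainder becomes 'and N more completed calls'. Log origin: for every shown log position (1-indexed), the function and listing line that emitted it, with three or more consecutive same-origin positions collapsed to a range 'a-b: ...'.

Answer: the defect is in screen_input at line 15.
Core observation: Log streams are identical — the defect surfaces only in the printed output.
Call chain: main.
First divergence: there is none — every log position agrees.
Execution walk:
  mix_signals([9, 11, 8, 10]) -> 38  [called from screen_input, line 13]
  map_offsets(0, 19) -> 19  [called from map_offsets, line 4]
  map_offsets(1, 18) -> 19  [called from map_offsets, line 4]
  map_offsets(2, 16) -> 19  [called from map_offsets, line 4]
  map_offsets(3, 13) -> 19  [called from map_offsets, line 4]
  map_offsets(4, 9) -> 19  [called from map_offsets, line 4]
  map_offsets(5, 4) -> 19  [called from map_offsets, line 4]
  map_offsets(6, -2) -> 19  [called from screen_input, line 15]
  screen_input([9, 11, 8, 10]) -> 19  [called from main, line 21]
Log origin:
  1 — main, line 20
A correct fix: line 15: replace `-2` with `0`.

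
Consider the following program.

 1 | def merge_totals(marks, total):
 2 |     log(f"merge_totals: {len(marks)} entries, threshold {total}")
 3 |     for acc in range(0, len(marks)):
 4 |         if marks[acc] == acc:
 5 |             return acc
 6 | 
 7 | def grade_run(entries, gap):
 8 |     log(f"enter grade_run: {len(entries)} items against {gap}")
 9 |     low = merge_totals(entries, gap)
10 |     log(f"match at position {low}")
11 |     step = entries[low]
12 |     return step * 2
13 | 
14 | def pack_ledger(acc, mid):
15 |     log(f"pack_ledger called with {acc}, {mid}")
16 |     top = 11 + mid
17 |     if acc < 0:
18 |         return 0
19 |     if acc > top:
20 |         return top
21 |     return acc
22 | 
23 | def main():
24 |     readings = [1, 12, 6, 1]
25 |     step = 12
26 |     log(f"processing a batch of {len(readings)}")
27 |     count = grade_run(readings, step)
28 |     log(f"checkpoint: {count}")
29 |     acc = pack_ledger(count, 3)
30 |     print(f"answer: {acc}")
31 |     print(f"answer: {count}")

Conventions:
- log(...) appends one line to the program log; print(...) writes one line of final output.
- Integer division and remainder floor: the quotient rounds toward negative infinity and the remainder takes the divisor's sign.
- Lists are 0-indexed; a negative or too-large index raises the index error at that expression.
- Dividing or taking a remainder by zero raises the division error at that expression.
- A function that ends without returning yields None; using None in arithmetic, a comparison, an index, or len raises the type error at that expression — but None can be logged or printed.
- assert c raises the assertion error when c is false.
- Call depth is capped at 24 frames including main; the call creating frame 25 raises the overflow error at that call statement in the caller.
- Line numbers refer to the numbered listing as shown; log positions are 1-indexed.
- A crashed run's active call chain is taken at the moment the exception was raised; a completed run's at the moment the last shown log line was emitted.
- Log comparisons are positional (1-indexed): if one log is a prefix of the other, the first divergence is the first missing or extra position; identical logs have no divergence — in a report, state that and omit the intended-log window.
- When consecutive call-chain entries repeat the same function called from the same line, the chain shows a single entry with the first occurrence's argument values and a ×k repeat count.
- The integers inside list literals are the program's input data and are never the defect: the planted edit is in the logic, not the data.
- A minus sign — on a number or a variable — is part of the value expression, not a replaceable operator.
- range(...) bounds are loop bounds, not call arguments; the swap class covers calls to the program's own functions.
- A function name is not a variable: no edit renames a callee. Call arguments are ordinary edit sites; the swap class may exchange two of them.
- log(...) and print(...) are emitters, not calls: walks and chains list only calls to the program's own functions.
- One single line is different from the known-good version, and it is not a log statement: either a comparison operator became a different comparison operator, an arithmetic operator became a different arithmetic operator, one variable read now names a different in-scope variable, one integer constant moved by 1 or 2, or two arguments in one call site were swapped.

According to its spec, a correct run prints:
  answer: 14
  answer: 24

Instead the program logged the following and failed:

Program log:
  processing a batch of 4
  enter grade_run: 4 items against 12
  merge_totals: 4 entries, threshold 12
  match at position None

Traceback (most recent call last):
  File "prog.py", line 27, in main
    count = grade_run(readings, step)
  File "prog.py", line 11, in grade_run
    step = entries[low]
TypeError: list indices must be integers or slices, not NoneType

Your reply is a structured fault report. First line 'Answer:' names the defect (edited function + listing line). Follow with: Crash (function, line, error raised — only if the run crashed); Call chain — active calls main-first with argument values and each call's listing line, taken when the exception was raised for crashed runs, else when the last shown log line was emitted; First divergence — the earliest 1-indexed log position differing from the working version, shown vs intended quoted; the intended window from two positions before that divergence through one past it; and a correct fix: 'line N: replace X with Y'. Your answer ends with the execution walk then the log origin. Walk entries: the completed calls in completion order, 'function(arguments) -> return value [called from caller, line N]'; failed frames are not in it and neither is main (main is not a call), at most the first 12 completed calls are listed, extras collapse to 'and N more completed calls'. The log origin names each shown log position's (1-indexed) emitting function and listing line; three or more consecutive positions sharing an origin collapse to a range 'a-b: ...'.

Answer: the defect is in merge_totals at line 4.
Key fact: Position 4 is the first bad log line: 'match at position None' should read 'match at position 1'.
Crash: grade_run, line 11, TypeError.
Call chain: main -> grade_run([1, 12, 6, 1], 12) (called at line 27).
First divergence: position 4 — shown 'match at position None', intended 'match at position 1'.
Intended log window:
  2: enter grade_run: 4 items against 12
  3: merge_totals: 4 entries, threshold 12
  4: match at position 1
  5: checkpoint: 24
Execution walk:
  merge_totals([1, 12, 6, 1], 12) -> None  [called from grade_run, line 9]
Log line origins:
  1: from main, line 26
  2: from grade_run, line 8
  3: from merge_totals, line 2
  4: from grade_run, line 10
A correct fix: line 4: replace `marks[acc] == acc` with `marks[acc] == total`.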